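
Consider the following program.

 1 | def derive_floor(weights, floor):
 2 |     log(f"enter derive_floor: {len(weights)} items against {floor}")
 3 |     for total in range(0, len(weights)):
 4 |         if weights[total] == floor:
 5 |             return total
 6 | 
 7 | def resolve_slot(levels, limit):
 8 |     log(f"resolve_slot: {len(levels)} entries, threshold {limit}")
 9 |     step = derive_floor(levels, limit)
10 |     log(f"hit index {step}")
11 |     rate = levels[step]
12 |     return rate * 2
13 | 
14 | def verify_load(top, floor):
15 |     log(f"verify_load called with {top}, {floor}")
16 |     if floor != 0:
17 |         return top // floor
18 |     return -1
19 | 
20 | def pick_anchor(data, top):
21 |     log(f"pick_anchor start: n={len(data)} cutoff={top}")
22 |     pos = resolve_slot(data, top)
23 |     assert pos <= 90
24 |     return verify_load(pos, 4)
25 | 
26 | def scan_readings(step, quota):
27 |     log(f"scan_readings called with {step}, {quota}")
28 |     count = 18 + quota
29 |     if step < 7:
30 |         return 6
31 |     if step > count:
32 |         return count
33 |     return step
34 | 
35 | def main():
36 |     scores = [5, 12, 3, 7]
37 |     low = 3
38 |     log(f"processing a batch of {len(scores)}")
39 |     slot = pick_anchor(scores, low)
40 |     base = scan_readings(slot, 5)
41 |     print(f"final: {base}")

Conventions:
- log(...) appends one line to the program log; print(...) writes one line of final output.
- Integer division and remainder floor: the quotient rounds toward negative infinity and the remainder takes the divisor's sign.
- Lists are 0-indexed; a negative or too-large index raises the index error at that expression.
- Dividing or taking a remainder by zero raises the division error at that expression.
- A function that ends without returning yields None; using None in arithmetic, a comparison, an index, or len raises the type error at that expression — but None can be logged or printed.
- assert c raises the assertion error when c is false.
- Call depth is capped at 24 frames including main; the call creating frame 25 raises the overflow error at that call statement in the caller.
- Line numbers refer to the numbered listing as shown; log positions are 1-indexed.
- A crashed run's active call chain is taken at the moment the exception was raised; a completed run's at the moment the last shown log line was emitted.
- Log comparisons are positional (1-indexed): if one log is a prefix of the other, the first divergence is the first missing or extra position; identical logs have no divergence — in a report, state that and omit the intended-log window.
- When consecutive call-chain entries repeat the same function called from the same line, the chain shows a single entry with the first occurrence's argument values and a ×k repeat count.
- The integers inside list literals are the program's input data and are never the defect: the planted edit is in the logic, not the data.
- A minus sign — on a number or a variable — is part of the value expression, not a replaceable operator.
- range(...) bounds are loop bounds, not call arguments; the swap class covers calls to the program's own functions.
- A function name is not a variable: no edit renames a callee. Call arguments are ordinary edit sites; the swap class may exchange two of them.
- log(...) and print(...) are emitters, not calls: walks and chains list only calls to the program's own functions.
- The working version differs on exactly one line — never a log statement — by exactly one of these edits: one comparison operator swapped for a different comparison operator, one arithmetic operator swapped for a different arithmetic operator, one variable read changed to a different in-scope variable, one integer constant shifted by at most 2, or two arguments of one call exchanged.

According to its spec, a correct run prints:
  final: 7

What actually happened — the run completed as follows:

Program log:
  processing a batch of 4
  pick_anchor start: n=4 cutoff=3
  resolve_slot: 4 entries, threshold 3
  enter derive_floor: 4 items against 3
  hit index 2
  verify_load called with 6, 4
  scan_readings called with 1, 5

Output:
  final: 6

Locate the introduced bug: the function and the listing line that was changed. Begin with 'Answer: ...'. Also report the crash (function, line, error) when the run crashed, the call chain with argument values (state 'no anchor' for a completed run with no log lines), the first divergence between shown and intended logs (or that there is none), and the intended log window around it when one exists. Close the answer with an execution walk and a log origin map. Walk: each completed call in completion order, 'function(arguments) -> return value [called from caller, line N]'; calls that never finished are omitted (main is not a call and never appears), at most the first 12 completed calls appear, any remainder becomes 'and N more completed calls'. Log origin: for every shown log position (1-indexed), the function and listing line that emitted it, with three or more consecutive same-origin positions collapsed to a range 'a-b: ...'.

Answer: the defect is in scan_readings at line 30.
Core observation: Nothing in the log betrays the bug — only the output does.
Call chain: main -> scan_readings(1, 5) (called at line 40).
First divergence: none (the log streams are identical).
Execution walk:
  derive_floor([5, 12, 3, 7], 3) -> 2  [called from resolve_slot, line 9]
  resolve_slot([5, 12, 3, 7], 3) -> 6  [called from pick_anchor, line 22]
  verify_load(6, 4) -> 1  [called from pick_anchor, line 24]
  pick_anchor([5, 12, 3, 7], 3) -> 1  [called from main, line 39]
  scan_readings(1, 5) -> 6  [called from main, line 40]
Log line origins:
  1: logged in main at line 38
  2: logged in pick_anchor at line 21
  3: logged in resolve_slot at line 8
  4: logged in derive_floor at line 2
  5: logged in resolve_slot at line 10
  6: logged in verify_load at line 15
  7: logged in scan_readings at line 27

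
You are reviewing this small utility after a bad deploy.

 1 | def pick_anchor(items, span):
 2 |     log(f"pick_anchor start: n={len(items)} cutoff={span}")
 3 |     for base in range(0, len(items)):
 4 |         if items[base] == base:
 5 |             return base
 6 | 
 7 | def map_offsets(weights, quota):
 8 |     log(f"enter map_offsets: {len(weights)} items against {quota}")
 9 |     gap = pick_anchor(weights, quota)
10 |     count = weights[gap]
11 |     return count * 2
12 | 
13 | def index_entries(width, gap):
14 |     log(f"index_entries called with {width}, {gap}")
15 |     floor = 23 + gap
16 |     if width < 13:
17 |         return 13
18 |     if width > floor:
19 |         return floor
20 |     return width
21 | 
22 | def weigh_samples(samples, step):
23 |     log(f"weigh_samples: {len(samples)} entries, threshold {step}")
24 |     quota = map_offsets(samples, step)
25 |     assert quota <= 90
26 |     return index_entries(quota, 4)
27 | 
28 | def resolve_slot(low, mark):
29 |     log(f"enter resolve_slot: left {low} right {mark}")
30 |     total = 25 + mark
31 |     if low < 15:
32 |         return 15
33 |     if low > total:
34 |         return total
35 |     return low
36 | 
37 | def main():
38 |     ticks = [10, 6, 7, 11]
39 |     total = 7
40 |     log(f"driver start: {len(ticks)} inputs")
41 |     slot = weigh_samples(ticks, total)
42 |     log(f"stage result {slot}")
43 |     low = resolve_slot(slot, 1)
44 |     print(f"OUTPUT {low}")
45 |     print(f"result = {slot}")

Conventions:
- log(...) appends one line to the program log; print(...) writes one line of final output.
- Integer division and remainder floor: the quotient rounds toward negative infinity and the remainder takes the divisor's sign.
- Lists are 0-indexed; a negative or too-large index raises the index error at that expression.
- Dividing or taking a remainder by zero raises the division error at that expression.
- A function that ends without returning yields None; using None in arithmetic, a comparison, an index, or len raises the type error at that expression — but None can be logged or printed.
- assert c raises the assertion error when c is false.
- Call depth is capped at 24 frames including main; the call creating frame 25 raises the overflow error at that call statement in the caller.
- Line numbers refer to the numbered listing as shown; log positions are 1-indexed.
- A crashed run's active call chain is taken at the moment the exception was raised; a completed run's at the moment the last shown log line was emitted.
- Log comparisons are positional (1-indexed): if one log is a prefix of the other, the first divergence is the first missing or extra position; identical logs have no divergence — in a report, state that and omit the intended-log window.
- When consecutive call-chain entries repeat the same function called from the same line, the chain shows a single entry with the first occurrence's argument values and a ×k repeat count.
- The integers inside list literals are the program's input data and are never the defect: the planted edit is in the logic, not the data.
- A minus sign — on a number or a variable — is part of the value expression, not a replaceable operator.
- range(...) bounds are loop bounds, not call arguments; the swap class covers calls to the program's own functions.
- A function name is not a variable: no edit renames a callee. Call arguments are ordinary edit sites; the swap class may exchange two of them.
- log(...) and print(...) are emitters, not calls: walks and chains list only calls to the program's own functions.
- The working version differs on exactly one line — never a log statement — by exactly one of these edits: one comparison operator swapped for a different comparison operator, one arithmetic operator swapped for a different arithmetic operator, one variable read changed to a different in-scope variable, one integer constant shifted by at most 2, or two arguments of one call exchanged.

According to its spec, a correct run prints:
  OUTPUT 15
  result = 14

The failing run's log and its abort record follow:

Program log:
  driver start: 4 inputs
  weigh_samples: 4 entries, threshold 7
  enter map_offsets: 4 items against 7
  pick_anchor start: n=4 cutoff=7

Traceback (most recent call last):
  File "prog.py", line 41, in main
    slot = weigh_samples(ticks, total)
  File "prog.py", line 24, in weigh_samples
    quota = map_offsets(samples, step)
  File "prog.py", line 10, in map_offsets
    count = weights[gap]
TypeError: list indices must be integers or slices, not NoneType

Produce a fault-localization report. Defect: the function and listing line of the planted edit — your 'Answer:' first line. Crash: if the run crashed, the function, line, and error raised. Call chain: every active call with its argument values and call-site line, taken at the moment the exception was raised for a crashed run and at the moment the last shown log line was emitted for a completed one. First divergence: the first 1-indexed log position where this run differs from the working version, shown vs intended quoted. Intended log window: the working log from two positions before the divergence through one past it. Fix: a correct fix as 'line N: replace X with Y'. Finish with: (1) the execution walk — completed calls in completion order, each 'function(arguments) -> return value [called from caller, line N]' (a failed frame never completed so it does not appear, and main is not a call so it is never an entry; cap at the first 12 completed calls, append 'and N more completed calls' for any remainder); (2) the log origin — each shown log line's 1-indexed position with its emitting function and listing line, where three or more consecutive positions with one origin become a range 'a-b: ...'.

Answer: the defect is in pick_anchor at line 4.
Core observation: Only 4 log lines were emitted before the run died; the intended continuation was 'index_entries called with 14, 4'.
Crash: map_offsets, line 10, TypeError.
Call chain: main -> weigh_samples([10, 6, 7, 11], 7) (called at line 41) -> map_offsets([10, 6, 7, 11], 7) (called at line 24).
First divergence: position 5; the shown log stops at 4 lines while the working version next logs 'index_entries called with 14, 4'.
Intended log window:
  3: enter map_offsets: 4 items against 7
  4: pick_anchor start: n=4 cutoff=7
  5: index_entries called with 14, 4
  6: stage result 14
Execution walk:
  pick_anchor([10, 6, 7, 11], 7) -> None  [called from map_offsets, line 9]
Log origins:
  1: from main, line 40
  2: from weigh_samples, line 23
  3: from map_offsets, line 8
  4: from pick_anchor, line 2
A correct fix: line 4: replace `items[base] == base` with `items[base] == span`.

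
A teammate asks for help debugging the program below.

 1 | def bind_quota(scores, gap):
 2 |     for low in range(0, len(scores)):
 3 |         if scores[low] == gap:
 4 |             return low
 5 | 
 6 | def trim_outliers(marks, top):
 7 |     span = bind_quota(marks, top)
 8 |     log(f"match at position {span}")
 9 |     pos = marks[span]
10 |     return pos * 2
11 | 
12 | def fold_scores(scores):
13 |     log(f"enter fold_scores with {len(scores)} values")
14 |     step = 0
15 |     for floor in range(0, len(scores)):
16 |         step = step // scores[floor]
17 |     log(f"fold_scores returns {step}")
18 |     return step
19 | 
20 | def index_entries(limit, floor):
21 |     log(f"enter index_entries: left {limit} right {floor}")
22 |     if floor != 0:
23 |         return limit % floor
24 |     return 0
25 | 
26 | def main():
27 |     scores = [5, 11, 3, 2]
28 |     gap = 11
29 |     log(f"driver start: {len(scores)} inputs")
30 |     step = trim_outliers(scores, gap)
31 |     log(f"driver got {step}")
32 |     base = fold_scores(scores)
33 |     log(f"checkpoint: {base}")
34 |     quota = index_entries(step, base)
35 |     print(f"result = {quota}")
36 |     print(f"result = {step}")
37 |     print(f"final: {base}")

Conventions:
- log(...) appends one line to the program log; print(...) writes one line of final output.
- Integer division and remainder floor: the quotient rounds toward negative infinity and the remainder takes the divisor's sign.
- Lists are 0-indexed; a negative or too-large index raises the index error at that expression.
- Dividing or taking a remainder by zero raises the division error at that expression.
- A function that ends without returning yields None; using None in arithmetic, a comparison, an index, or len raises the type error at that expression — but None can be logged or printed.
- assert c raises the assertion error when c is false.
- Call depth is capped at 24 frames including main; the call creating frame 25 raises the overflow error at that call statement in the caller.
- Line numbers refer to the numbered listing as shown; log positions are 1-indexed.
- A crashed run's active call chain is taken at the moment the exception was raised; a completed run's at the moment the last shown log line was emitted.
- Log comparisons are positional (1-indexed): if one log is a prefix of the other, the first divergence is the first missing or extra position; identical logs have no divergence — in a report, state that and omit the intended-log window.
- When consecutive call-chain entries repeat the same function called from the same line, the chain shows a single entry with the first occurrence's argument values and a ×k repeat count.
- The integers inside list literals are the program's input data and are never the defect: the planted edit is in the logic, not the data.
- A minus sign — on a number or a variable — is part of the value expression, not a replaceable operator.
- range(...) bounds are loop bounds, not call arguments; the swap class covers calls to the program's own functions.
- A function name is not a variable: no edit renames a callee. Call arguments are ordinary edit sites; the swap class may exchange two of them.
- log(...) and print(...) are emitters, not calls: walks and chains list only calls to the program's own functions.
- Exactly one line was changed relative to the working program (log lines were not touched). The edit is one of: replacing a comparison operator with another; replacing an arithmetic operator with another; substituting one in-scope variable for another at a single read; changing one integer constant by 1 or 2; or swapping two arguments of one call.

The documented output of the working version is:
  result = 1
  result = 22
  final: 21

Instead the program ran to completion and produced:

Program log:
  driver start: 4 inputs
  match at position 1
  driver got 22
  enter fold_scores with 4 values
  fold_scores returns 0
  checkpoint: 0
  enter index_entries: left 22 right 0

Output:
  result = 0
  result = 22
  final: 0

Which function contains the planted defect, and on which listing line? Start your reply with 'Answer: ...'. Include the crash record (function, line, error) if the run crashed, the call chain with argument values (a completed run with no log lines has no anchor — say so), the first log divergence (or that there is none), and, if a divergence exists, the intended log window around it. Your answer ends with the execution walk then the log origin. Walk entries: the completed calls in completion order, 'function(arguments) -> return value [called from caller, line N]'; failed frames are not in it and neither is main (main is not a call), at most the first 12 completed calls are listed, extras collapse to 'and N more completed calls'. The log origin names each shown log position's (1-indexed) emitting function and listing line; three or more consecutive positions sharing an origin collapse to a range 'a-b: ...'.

Answer: the defect is in fold_scores at line 16.
Core observation: Log line 5 is where behavior first shows: 'fold_scores returns 0' appears instead of 'fold_scores returns 21'.
Call chain: main -> index_entries(22, 0) (called at line 34).
First divergence: position 5 — the shown line 'fold_scores returns 0' should read 'fold_scores returns 21'.
Intended log window:
  3: driver got 22
  4: enter fold_scores with 4 values
  5: fold_scores returns 21
  6: checkpoint: 21
Execution walk:
  bind_quota([5, 11, 3, 2], 11) -> 1  [called from trim_outliers, line 7]
  trim_outliers([5, 11, 3, 2], 11) -> 22  [called from main, line 30]
  fold_scores([5, 11, 3, 2]) -> 0  [called from main, line 32]
  index_entries(22, 0) -> 0  [called from main, line 34]
Log origin:
  1: emitted by main (line 29)
  2: emitted by trim_outliers (line 8)
  3: emitted by main (line 31)
  4: emitted by fold_scores (line 13)
  5: emitted by fold_scores (line 17)
  6: emitted by main (line 33)
  7: emitted by index_entries (line 21)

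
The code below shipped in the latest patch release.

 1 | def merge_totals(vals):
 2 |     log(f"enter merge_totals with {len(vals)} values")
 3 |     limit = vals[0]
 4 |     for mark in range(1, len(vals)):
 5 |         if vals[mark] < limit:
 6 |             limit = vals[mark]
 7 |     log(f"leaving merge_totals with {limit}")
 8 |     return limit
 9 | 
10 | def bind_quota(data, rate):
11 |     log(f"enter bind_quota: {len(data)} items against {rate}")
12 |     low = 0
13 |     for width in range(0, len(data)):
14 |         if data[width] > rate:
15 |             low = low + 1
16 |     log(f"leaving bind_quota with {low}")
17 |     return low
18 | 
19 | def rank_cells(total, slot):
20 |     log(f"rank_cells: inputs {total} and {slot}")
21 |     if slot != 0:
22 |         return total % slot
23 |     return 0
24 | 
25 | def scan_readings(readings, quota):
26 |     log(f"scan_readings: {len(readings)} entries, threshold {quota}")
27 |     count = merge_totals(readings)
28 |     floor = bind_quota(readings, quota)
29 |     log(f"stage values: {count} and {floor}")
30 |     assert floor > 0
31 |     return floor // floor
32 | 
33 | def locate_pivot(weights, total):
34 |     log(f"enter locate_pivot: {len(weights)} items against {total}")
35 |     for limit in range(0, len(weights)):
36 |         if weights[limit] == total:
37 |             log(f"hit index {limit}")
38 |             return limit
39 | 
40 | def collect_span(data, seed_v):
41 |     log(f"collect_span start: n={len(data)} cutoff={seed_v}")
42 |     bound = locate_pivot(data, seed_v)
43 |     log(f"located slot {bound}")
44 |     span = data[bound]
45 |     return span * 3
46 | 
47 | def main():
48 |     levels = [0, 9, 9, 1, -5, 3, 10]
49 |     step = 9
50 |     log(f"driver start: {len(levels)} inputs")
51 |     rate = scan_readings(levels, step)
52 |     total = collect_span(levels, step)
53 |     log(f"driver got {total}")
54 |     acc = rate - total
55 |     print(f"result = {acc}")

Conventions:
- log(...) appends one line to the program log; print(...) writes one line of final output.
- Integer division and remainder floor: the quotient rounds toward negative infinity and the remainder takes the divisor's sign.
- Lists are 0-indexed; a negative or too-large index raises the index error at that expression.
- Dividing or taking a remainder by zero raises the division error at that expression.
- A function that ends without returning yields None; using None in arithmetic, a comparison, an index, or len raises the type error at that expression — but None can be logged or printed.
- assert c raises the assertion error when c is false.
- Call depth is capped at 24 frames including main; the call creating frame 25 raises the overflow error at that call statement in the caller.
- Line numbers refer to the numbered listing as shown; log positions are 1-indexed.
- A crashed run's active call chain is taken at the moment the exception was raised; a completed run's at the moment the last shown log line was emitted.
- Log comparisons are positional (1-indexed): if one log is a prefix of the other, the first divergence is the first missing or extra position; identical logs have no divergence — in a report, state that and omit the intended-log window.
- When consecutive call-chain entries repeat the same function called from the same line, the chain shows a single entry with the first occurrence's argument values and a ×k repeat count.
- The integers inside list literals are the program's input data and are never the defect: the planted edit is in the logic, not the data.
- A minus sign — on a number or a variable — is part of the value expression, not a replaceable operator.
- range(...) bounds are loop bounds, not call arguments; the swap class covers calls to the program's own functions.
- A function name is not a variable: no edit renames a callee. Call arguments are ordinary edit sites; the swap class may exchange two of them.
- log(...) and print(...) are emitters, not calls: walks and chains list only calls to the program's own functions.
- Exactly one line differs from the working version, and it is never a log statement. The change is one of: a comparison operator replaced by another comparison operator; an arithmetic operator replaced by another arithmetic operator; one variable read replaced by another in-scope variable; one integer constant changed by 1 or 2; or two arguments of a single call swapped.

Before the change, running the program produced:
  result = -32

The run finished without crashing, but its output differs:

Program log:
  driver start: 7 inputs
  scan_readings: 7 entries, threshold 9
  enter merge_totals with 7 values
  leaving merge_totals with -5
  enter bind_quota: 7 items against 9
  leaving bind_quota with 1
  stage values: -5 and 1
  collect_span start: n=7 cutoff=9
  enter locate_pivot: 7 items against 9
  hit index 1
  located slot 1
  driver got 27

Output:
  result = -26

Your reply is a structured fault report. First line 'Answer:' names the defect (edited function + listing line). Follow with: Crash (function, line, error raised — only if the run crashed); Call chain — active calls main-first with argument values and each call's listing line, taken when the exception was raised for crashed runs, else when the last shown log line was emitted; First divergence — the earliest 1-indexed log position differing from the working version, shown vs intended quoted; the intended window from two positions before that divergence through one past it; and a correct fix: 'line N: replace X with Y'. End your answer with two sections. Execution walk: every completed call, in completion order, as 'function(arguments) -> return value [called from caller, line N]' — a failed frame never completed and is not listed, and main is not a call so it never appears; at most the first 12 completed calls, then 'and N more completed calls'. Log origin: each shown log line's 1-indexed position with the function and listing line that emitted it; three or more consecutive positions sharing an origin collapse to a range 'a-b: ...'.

Answer: the defect is in scan_readings at line 31.
The tell: Every logged value matches the working version; the printed result is what differs.
Call chain: main.
First divergence: none (the log streams are identical).
Execution walk:
  merge_totals([0, 9, 9, 1, -5, 3, 10]) -> -5  [called from scan_readings, line 27]
  bind_quota([0, 9, 9, 1, -5, 3, 10], 9) -> 1  [called from scan_readings, line 28]
  scan_readings([0, 9, 9, 1, -5, 3, 10], 9) -> 1  [called from main, line 51]
  locate_pivot([0, 9, 9, 1, -5, 3, 10], 9) -> 1  [called from collect_span, line 42]
  collect_span([0, 9, 9, 1, -5, 3, 10], 9) -> 27  [called from main, line 52]
Log origins:
  1: emitted by main (line 50)
  2: emitted by scan_readings (line 26)
  3: emitted by merge_totals (line 2)
  4: emitted by merge_totals (line 7)
  5: emitted by bind_quota (line 11)
  6: emitted by bind_quota (line 16)
  7: emitted by scan_readings (line 29)
  8: emitted by collect_span (line 41)
  9: emitted by locate_pivot (line 34)
  10: emitted by locate_pivot (line 37)
  11: emitted by collect_span (line 43)
  12: emitted by main (line 53)
A correct fix: line 31: replace `floor // floor` with `count // floor`.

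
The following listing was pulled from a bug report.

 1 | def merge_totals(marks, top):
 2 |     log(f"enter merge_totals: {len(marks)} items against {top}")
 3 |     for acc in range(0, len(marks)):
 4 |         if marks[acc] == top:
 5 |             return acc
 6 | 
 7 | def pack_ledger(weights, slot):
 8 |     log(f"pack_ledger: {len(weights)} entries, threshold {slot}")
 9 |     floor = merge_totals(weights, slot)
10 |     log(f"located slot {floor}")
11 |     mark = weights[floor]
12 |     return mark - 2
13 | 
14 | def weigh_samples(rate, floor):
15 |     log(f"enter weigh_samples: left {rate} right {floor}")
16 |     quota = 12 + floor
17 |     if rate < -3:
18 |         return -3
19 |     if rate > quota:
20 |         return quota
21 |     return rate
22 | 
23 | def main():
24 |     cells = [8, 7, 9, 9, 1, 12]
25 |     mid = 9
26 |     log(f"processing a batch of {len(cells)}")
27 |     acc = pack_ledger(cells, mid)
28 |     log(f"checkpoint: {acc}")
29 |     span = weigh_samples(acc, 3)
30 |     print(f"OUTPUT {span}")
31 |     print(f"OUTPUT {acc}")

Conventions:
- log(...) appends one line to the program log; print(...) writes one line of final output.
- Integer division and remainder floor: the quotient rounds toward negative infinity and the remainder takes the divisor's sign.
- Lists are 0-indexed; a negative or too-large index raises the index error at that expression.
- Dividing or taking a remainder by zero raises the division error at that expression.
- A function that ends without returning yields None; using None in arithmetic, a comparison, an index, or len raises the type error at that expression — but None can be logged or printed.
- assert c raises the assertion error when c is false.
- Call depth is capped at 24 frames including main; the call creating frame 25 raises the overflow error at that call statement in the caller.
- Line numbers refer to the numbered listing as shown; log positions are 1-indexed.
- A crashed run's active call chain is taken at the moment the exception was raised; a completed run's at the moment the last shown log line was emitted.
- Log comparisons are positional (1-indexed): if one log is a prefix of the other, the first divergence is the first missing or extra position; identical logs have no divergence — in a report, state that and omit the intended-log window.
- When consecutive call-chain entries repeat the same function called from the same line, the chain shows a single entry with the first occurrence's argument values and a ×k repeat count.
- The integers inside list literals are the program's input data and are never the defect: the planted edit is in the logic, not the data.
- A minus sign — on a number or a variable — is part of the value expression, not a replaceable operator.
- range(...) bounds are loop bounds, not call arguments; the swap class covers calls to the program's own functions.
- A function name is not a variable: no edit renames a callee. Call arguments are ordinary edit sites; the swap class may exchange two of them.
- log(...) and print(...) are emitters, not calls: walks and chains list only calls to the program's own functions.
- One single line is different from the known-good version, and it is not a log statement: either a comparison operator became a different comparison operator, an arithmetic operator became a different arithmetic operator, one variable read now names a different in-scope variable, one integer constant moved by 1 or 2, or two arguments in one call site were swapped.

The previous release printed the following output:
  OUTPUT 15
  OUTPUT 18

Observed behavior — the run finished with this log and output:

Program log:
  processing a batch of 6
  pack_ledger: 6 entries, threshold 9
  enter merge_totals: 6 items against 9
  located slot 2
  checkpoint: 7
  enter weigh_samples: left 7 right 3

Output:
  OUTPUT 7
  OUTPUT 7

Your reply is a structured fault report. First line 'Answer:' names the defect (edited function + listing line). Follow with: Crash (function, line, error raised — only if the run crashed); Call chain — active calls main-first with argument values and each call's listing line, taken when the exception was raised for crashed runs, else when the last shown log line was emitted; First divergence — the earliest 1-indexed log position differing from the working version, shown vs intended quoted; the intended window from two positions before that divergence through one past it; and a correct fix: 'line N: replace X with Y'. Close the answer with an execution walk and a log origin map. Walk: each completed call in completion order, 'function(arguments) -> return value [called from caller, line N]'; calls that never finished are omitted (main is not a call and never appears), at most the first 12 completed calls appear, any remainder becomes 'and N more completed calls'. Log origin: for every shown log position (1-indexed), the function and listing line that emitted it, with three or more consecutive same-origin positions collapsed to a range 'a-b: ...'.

Answer: the defect is in pack_ledger at line 12.
Key observation: The earliest visible damage is log position 5 — 'checkpoint: 7' rather than the intended 'checkpoint: 18'.
Call chain: main -> weigh_samples(7, 3) (called at line 29).
First divergence: at position 5 the run shows 'checkpoint: 7' where the working version logs 'checkpoint: 18'.
Intended log window:
  3: enter merge_totals: 6 items against 9
  4: located slot 2
  5: checkpoint: 18
  6: enter weigh_samples: left 18 right 3
Execution walk:
  merge_totals([8, 7, 9, 9, 1, 12], 9) -> 2  [called from pack_ledger, line 9]
  pack_ledger([8, 7, 9, 9, 1, 12], 9) -> 7  [called from main, line 27]
  weigh_samples(7, 3) -> 7  [called from main, line 29]
Log line origins:
  1 — main, line 26
  2 — pack_ledger, line 8
  3 — merge_totals, line 2
  4 — pack_ledger, line 10
  5 — main, line 28
  6 — weigh_samples, line 15
A correct fix: line 12: replace `-` with `*`.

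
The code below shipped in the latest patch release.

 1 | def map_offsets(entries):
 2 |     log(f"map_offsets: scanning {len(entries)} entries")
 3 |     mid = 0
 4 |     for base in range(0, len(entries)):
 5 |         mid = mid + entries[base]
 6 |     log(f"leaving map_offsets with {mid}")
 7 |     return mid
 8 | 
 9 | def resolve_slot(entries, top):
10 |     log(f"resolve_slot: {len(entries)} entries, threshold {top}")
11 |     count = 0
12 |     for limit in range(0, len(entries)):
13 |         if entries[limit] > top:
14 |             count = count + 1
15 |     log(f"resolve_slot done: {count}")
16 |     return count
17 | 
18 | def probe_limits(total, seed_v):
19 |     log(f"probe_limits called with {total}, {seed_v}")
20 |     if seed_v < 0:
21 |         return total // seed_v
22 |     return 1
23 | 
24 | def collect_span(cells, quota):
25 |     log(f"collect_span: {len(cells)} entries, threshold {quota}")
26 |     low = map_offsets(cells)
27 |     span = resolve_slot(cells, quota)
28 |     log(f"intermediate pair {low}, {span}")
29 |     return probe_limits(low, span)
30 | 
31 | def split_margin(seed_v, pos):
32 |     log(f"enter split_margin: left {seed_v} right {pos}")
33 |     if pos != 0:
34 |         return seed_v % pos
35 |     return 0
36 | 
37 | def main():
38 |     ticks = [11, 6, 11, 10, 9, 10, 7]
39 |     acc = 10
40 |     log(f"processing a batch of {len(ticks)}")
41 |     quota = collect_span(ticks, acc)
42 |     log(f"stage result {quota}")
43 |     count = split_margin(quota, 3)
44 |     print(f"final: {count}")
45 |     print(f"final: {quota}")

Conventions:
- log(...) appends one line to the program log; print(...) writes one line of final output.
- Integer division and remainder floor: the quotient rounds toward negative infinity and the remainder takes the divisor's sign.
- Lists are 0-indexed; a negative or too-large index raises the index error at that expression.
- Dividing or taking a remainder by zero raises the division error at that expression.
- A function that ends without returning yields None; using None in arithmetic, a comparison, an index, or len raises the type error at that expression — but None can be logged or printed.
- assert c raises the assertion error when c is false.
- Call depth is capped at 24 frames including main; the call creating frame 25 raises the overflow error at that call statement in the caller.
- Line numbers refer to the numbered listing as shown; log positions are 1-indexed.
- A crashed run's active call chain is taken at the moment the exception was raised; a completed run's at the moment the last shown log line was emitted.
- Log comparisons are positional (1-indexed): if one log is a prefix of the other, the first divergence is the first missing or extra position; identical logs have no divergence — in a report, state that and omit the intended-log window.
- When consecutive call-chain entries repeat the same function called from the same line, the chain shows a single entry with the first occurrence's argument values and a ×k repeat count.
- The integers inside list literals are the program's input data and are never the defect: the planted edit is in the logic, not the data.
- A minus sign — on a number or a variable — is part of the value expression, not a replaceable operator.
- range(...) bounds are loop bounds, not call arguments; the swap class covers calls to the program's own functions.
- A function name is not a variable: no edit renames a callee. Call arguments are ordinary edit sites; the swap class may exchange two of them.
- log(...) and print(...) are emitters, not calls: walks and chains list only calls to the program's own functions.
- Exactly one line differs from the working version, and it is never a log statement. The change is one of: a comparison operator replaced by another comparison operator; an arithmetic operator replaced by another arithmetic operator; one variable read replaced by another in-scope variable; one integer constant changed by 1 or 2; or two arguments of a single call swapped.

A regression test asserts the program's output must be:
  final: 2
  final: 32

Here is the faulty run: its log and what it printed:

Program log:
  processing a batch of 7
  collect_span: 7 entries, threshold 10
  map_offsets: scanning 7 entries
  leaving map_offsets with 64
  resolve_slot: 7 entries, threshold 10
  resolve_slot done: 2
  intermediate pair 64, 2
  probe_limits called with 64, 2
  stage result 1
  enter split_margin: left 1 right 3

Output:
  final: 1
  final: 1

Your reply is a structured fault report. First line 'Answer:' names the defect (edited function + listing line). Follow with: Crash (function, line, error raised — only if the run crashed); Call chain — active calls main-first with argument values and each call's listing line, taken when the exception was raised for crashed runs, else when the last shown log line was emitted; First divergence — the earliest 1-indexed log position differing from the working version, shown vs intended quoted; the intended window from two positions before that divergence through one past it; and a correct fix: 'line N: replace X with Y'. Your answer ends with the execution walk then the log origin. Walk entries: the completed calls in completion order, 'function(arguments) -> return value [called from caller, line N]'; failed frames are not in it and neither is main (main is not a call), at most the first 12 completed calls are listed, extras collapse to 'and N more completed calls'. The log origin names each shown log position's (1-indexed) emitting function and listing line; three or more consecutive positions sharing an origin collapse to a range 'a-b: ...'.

Answer: the defect is in probe_limits at line 20.
The tell: Position 9 is the first bad log line: 'stage result 1' should read 'stage result 32'.
Call chain: main -> split_margin(1, 3) (called at line 43).
First divergence: at position 9 the run shows 'stage result 1' where the working version logs 'stage result 32'.
Intended log window:
  7: intermediate pair 64, 2
  8: probe_limits called with 64, 2
  9: stage result 32
  10: enter split_margin: left 32 right 3
Execution walk:
  map_offsets([11, 6, 11, 10, 9, 10, 7]) -> 64  [called from collect_span, line 26]
  resolve_slot([11, 6, 11, 10, 9, 10, 7], 10) -> 2  [called from collect_span, line 27]
  probe_limits(64, 2) -> 1  [called from collect_span, line 29]
  collect_span([11, 6, 11, 10, 9, 10, 7], 10) -> 1  [called from main, line 41]
  split_margin(1, 3) -> 1  [called from main, line 43]
Log origin:
  1: emitted by main (line 40)
  2: emitted by collect_span (line 25)
  3: emitted by map_offsets (line 2)
  4: emitted by map_offsets (line 6)
  5: emitted by resolve_slot (line 10)
  6: emitted by resolve_slot (line 15)
  7: emitted by collect_span (line 28)
  8: emitted by probe_limits (line 19)
  9: emitted by main (line 42)
  10: emitted by split_margin (line 32)
A correct fix: line 20: replace `<` with `!=`.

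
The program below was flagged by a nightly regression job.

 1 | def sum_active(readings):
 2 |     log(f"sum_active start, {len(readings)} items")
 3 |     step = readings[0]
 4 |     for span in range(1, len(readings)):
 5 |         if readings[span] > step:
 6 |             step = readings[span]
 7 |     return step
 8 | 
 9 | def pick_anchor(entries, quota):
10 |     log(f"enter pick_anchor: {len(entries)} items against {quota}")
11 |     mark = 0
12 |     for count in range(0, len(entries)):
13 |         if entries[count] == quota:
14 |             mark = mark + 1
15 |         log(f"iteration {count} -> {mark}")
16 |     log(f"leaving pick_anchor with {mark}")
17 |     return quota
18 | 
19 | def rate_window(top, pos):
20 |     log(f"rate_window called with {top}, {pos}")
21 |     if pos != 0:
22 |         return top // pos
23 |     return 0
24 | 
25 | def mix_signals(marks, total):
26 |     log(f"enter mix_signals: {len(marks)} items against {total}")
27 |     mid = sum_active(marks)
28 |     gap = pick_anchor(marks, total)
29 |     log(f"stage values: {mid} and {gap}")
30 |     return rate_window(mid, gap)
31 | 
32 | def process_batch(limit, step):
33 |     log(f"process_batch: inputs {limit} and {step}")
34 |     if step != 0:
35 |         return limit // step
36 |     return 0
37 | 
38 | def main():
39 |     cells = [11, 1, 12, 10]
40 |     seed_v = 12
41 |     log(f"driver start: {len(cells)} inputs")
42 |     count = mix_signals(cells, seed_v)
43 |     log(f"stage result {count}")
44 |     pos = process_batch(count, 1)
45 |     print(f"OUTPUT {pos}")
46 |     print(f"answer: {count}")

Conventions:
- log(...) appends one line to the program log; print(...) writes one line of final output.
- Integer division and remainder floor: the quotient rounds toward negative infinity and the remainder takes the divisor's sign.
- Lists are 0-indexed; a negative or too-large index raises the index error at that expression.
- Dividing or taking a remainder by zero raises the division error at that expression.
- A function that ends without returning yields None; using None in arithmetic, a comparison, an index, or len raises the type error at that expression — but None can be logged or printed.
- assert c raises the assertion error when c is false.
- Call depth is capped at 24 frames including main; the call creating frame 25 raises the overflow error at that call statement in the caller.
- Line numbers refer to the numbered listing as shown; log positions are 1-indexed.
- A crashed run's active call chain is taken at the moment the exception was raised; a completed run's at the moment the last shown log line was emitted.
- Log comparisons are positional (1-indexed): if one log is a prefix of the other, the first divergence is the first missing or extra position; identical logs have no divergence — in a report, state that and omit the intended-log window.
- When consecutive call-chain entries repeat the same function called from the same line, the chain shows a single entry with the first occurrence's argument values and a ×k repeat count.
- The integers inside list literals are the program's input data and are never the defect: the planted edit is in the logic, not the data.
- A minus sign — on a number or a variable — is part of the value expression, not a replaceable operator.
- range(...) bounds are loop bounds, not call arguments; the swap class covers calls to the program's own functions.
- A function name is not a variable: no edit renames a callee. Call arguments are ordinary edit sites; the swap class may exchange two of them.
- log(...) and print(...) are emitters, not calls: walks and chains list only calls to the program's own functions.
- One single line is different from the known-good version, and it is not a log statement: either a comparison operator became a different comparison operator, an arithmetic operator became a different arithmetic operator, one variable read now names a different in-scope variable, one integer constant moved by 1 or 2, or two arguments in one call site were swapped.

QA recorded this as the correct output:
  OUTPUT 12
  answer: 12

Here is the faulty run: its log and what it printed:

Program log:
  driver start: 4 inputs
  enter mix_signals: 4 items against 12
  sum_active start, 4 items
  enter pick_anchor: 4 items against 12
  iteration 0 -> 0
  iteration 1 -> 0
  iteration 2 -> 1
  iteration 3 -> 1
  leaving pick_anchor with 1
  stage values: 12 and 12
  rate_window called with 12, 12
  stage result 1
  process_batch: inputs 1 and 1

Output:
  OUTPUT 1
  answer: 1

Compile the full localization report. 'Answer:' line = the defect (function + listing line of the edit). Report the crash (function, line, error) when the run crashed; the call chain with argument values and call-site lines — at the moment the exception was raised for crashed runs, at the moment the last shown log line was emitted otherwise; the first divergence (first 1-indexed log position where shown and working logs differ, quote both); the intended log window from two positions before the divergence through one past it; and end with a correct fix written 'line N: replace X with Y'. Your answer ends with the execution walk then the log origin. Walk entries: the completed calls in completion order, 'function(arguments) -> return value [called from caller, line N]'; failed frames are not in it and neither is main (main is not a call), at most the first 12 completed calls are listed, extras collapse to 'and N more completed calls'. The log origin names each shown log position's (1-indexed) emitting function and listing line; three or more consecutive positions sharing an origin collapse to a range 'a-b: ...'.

Answer: the defect is in pick_anchor at line 17.
Core observation: The log first diverges at position 10: the faulty run prints 'stage values: 12 and 12' where the working version prints 'stage values: 12 and 1'.
Call chain: main -> process_batch(1, 1) (called at line 44).
First divergence: position 10; shown 'stage values: 12 and 12' vs intended 'stage values: 12 and 1'.
Intended log window:
  8: iteration 3 -> 1
  9: leaving pick_anchor with 1
  10: stage values: 12 and 1
  11: rate_window called with 12, 1
Execution walk:
  sum_active([11, 1, 12, 10]) -> 12  [called from mix_signals, line 27]
  pick_anchor([11, 1, 12, 10], 12) -> 12  [called from mix_signals, line 28]
  rate_window(12, 12) -> 1  [called from mix_signals, line 30]
  mix_signals([11, 1, 12, 10], 12) -> 1  [called from main, line 42]
  process_batch(1, 1) -> 1  [called from main, line 44]
Origin of each log line:
  1 — main, line 41
  2 — mix_signals, line 26
  3 — sum_active, line 2
  4 — pick_anchor, line 10
  5-8 — pick_anchor, line 15
  9 — pick_anchor, line 16
  10 — mix_signals, line 29
  11 — rate_window, line 20
  12 — main, line 43
  13 — process_batch, line 33
A correct fix: line 17: replace `quota` with `mark`.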